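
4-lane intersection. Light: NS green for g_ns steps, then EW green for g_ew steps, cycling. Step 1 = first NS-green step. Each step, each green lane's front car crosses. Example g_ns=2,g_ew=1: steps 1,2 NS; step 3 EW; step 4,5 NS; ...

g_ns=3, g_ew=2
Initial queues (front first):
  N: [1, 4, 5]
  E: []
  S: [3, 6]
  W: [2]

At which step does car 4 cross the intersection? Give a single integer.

Step 1 [NS]: N:car1-GO,E:wait,S:car3-GO,W:wait | queues: N=2 E=0 S=1 W=1
Step 2 [NS]: N:car4-GO,E:wait,S:car6-GO,W:wait | queues: N=1 E=0 S=0 W=1
Step 3 [NS]: N:car5-GO,E:wait,S:empty,W:wait | queues: N=0 E=0 S=0 W=1
Step 4 [EW]: N:wait,E:empty,S:wait,W:car2-GO | queues: N=0 E=0 S=0 W=0
Car 4 crosses at step 2

2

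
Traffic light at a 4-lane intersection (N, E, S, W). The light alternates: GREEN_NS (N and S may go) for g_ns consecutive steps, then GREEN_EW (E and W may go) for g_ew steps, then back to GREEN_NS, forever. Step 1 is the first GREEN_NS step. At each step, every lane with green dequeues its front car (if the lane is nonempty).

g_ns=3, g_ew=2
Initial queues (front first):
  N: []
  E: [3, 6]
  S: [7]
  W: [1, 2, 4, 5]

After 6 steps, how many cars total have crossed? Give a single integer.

Answer: 5

Derivation:
Step 1 [NS]: N:empty,E:wait,S:car7-GO,W:wait | queues: N=0 E=2 S=0 W=4
Step 2 [NS]: N:empty,E:wait,S:empty,W:wait | queues: N=0 E=2 S=0 W=4
Step 3 [NS]: N:empty,E:wait,S:empty,W:wait | queues: N=0 E=2 S=0 W=4
Step 4 [EW]: N:wait,E:car3-GO,S:wait,W:car1-GO | queues: N=0 E=1 S=0 W=3
Step 5 [EW]: N:wait,E:car6-GO,S:wait,W:car2-GO | queues: N=0 E=0 S=0 W=2
Step 6 [NS]: N:empty,E:wait,S:empty,W:wait | queues: N=0 E=0 S=0 W=2
Cars crossed by step 6: 5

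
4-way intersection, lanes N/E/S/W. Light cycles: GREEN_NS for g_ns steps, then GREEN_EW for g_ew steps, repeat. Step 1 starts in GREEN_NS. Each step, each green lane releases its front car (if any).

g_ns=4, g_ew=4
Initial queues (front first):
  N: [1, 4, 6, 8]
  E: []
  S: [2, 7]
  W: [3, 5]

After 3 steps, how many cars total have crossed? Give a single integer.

Answer: 5

Derivation:
Step 1 [NS]: N:car1-GO,E:wait,S:car2-GO,W:wait | queues: N=3 E=0 S=1 W=2
Step 2 [NS]: N:car4-GO,E:wait,S:car7-GO,W:wait | queues: N=2 E=0 S=0 W=2
Step 3 [NS]: N:car6-GO,E:wait,S:empty,W:wait | queues: N=1 E=0 S=0 W=2
Cars crossed by step 3: 5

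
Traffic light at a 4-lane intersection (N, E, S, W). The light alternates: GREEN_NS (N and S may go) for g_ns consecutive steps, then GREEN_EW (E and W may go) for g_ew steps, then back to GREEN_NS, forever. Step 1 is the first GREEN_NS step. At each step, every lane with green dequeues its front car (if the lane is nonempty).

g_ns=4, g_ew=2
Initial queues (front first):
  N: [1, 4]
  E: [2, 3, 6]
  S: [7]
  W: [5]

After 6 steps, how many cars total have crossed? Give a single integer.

Answer: 6

Derivation:
Step 1 [NS]: N:car1-GO,E:wait,S:car7-GO,W:wait | queues: N=1 E=3 S=0 W=1
Step 2 [NS]: N:car4-GO,E:wait,S:empty,W:wait | queues: N=0 E=3 S=0 W=1
Step 3 [NS]: N:empty,E:wait,S:empty,W:wait | queues: N=0 E=3 S=0 W=1
Step 4 [NS]: N:empty,E:wait,S:empty,W:wait | queues: N=0 E=3 S=0 W=1
Step 5 [EW]: N:wait,E:car2-GO,S:wait,W:car5-GO | queues: N=0 E=2 S=0 W=0
Step 6 [EW]: N:wait,E:car3-GO,S:wait,W:empty | queues: N=0 E=1 S=0 W=0
Cars crossed by step 6: 6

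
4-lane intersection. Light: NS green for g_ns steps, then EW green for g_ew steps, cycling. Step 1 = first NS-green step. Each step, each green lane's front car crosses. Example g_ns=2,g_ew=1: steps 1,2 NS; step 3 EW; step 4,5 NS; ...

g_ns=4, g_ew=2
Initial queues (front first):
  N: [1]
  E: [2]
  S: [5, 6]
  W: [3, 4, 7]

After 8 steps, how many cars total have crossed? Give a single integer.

Answer: 6

Derivation:
Step 1 [NS]: N:car1-GO,E:wait,S:car5-GO,W:wait | queues: N=0 E=1 S=1 W=3
Step 2 [NS]: N:empty,E:wait,S:car6-GO,W:wait | queues: N=0 E=1 S=0 W=3
Step 3 [NS]: N:empty,E:wait,S:empty,W:wait | queues: N=0 E=1 S=0 W=3
Step 4 [NS]: N:empty,E:wait,S:empty,W:wait | queues: N=0 E=1 S=0 W=3
Step 5 [EW]: N:wait,E:car2-GO,S:wait,W:car3-GO | queues: N=0 E=0 S=0 W=2
Step 6 [EW]: N:wait,E:empty,S:wait,W:car4-GO | queues: N=0 E=0 S=0 W=1
Step 7 [NS]: N:empty,E:wait,S:empty,W:wait | queues: N=0 E=0 S=0 W=1
Step 8 [NS]: N:empty,E:wait,S:empty,W:wait | queues: N=0 E=0 S=0 W=1
Cars crossed by step 8: 6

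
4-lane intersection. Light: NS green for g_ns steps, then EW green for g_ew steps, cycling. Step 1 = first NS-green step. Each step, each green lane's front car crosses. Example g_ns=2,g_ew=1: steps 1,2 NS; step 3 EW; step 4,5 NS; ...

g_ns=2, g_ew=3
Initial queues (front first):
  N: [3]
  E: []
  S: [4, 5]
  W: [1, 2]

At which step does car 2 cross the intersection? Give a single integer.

Step 1 [NS]: N:car3-GO,E:wait,S:car4-GO,W:wait | queues: N=0 E=0 S=1 W=2
Step 2 [NS]: N:empty,E:wait,S:car5-GO,W:wait | queues: N=0 E=0 S=0 W=2
Step 3 [EW]: N:wait,E:empty,S:wait,W:car1-GO | queues: N=0 E=0 S=0 W=1
Step 4 [EW]: N:wait,E:empty,S:wait,W:car2-GO | queues: N=0 E=0 S=0 W=0
Car 2 crosses at step 4

4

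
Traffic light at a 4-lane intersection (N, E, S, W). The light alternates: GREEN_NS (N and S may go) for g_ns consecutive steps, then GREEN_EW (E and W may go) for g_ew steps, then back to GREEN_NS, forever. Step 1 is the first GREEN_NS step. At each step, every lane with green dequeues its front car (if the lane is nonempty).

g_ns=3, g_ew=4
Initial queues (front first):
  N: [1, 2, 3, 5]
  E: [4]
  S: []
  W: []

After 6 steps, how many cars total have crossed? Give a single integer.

Step 1 [NS]: N:car1-GO,E:wait,S:empty,W:wait | queues: N=3 E=1 S=0 W=0
Step 2 [NS]: N:car2-GO,E:wait,S:empty,W:wait | queues: N=2 E=1 S=0 W=0
Step 3 [NS]: N:car3-GO,E:wait,S:empty,W:wait | queues: N=1 E=1 S=0 W=0
Step 4 [EW]: N:wait,E:car4-GO,S:wait,W:empty | queues: N=1 E=0 S=0 W=0
Step 5 [EW]: N:wait,E:empty,S:wait,W:empty | queues: N=1 E=0 S=0 W=0
Step 6 [EW]: N:wait,E:empty,S:wait,W:empty | queues: N=1 E=0 S=0 W=0
Cars crossed by step 6: 4

Answer: 4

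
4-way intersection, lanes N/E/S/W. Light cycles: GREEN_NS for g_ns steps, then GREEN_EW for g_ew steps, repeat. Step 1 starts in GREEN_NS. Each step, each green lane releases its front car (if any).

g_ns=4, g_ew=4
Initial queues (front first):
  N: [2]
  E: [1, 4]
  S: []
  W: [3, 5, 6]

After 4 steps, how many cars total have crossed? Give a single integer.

Answer: 1

Derivation:
Step 1 [NS]: N:car2-GO,E:wait,S:empty,W:wait | queues: N=0 E=2 S=0 W=3
Step 2 [NS]: N:empty,E:wait,S:empty,W:wait | queues: N=0 E=2 S=0 W=3
Step 3 [NS]: N:empty,E:wait,S:empty,W:wait | queues: N=0 E=2 S=0 W=3
Step 4 [NS]: N:empty,E:wait,S:empty,W:wait | queues: N=0 E=2 S=0 W=3
Cars crossed by step 4: 1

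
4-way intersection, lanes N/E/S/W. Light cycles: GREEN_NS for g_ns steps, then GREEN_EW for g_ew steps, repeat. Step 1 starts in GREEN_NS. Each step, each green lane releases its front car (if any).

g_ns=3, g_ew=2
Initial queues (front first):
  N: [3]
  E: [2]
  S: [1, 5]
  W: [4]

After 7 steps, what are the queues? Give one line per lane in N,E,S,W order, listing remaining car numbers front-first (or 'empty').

Step 1 [NS]: N:car3-GO,E:wait,S:car1-GO,W:wait | queues: N=0 E=1 S=1 W=1
Step 2 [NS]: N:empty,E:wait,S:car5-GO,W:wait | queues: N=0 E=1 S=0 W=1
Step 3 [NS]: N:empty,E:wait,S:empty,W:wait | queues: N=0 E=1 S=0 W=1
Step 4 [EW]: N:wait,E:car2-GO,S:wait,W:car4-GO | queues: N=0 E=0 S=0 W=0

N: empty
E: empty
S: empty
W: empty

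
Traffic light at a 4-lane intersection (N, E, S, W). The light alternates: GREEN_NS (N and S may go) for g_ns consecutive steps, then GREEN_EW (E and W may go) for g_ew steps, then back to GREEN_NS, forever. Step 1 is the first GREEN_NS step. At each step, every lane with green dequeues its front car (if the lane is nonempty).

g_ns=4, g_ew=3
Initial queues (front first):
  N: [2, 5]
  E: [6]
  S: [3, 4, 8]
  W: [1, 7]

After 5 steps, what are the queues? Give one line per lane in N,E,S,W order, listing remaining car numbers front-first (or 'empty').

Step 1 [NS]: N:car2-GO,E:wait,S:car3-GO,W:wait | queues: N=1 E=1 S=2 W=2
Step 2 [NS]: N:car5-GO,E:wait,S:car4-GO,W:wait | queues: N=0 E=1 S=1 W=2
Step 3 [NS]: N:empty,E:wait,S:car8-GO,W:wait | queues: N=0 E=1 S=0 W=2
Step 4 [NS]: N:empty,E:wait,S:empty,W:wait | queues: N=0 E=1 S=0 W=2
Step 5 [EW]: N:wait,E:car6-GO,S:wait,W:car1-GO | queues: N=0 E=0 S=0 W=1

N: empty
E: empty
S: empty
W: 7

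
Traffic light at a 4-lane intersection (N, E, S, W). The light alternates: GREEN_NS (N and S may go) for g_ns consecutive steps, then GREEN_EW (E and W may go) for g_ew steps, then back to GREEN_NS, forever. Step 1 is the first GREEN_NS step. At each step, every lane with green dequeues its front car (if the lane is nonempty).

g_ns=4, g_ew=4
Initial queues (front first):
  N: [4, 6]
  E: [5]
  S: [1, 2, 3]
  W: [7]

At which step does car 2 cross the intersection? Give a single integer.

Step 1 [NS]: N:car4-GO,E:wait,S:car1-GO,W:wait | queues: N=1 E=1 S=2 W=1
Step 2 [NS]: N:car6-GO,E:wait,S:car2-GO,W:wait | queues: N=0 E=1 S=1 W=1
Step 3 [NS]: N:empty,E:wait,S:car3-GO,W:wait | queues: N=0 E=1 S=0 W=1
Step 4 [NS]: N:empty,E:wait,S:empty,W:wait | queues: N=0 E=1 S=0 W=1
Step 5 [EW]: N:wait,E:car5-GO,S:wait,W:car7-GO | queues: N=0 E=0 S=0 W=0
Car 2 crosses at step 2

2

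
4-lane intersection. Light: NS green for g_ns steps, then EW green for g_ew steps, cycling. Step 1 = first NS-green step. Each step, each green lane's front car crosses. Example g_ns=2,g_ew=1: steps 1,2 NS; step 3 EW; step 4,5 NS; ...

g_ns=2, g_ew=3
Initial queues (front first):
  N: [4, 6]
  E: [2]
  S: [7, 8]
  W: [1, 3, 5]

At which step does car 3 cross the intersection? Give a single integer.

Step 1 [NS]: N:car4-GO,E:wait,S:car7-GO,W:wait | queues: N=1 E=1 S=1 W=3
Step 2 [NS]: N:car6-GO,E:wait,S:car8-GO,W:wait | queues: N=0 E=1 S=0 W=3
Step 3 [EW]: N:wait,E:car2-GO,S:wait,W:car1-GO | queues: N=0 E=0 S=0 W=2
Step 4 [EW]: N:wait,E:empty,S:wait,W:car3-GO | queues: N=0 E=0 S=0 W=1
Step 5 [EW]: N:wait,E:empty,S:wait,W:car5-GO | queues: N=0 E=0 S=0 W=0
Car 3 crosses at step 4

4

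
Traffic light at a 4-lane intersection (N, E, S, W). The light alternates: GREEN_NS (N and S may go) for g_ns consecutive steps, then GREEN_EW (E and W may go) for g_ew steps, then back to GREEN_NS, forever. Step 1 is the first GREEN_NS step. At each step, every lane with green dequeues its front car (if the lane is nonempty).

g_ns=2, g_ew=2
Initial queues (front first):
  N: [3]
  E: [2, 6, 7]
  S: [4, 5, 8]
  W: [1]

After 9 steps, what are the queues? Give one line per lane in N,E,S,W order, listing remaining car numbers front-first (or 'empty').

Step 1 [NS]: N:car3-GO,E:wait,S:car4-GO,W:wait | queues: N=0 E=3 S=2 W=1
Step 2 [NS]: N:empty,E:wait,S:car5-GO,W:wait | queues: N=0 E=3 S=1 W=1
Step 3 [EW]: N:wait,E:car2-GO,S:wait,W:car1-GO | queues: N=0 E=2 S=1 W=0
Step 4 [EW]: N:wait,E:car6-GO,S:wait,W:empty | queues: N=0 E=1 S=1 W=0
Step 5 [NS]: N:empty,E:wait,S:car8-GO,W:wait | queues: N=0 E=1 S=0 W=0
Step 6 [NS]: N:empty,E:wait,S:empty,W:wait | queues: N=0 E=1 S=0 W=0
Step 7 [EW]: N:wait,E:car7-GO,S:wait,W:empty | queues: N=0 E=0 S=0 W=0

N: empty
E: empty
S: empty
W: empty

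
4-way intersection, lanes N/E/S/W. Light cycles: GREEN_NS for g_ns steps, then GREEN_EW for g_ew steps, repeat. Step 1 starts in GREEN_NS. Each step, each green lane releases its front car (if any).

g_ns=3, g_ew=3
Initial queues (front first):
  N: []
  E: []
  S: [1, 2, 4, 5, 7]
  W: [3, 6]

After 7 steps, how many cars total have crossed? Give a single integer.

Step 1 [NS]: N:empty,E:wait,S:car1-GO,W:wait | queues: N=0 E=0 S=4 W=2
Step 2 [NS]: N:empty,E:wait,S:car2-GO,W:wait | queues: N=0 E=0 S=3 W=2
Step 3 [NS]: N:empty,E:wait,S:car4-GO,W:wait | queues: N=0 E=0 S=2 W=2
Step 4 [EW]: N:wait,E:empty,S:wait,W:car3-GO | queues: N=0 E=0 S=2 W=1
Step 5 [EW]: N:wait,E:empty,S:wait,W:car6-GO | queues: N=0 E=0 S=2 W=0
Step 6 [EW]: N:wait,E:empty,S:wait,W:empty | queues: N=0 E=0 S=2 W=0
Step 7 [NS]: N:empty,E:wait,S:car5-GO,W:wait | queues: N=0 E=0 S=1 W=0
Cars crossed by step 7: 6

Answer: 6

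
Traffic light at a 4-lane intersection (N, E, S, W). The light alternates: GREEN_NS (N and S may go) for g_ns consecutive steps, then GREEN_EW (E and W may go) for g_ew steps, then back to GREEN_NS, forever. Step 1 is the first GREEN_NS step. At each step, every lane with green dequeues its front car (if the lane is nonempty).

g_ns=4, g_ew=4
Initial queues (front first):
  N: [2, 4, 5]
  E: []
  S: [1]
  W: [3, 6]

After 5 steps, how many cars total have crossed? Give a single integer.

Step 1 [NS]: N:car2-GO,E:wait,S:car1-GO,W:wait | queues: N=2 E=0 S=0 W=2
Step 2 [NS]: N:car4-GO,E:wait,S:empty,W:wait | queues: N=1 E=0 S=0 W=2
Step 3 [NS]: N:car5-GO,E:wait,S:empty,W:wait | queues: N=0 E=0 S=0 W=2
Step 4 [NS]: N:empty,E:wait,S:empty,W:wait | queues: N=0 E=0 S=0 W=2
Step 5 [EW]: N:wait,E:empty,S:wait,W:car3-GO | queues: N=0 E=0 S=0 W=1
Cars crossed by step 5: 5

Answer: 5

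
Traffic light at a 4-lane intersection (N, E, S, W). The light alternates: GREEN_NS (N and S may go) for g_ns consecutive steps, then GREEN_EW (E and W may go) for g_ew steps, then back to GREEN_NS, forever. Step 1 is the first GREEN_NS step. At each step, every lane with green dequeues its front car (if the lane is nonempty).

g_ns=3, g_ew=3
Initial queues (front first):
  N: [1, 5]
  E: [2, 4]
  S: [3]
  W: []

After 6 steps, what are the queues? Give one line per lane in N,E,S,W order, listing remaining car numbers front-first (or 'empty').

Step 1 [NS]: N:car1-GO,E:wait,S:car3-GO,W:wait | queues: N=1 E=2 S=0 W=0
Step 2 [NS]: N:car5-GO,E:wait,S:empty,W:wait | queues: N=0 E=2 S=0 W=0
Step 3 [NS]: N:empty,E:wait,S:empty,W:wait | queues: N=0 E=2 S=0 W=0
Step 4 [EW]: N:wait,E:car2-GO,S:wait,W:empty | queues: N=0 E=1 S=0 W=0
Step 5 [EW]: N:wait,E:car4-GO,S:wait,W:empty | queues: N=0 E=0 S=0 W=0

N: empty
E: empty
S: empty
W: empty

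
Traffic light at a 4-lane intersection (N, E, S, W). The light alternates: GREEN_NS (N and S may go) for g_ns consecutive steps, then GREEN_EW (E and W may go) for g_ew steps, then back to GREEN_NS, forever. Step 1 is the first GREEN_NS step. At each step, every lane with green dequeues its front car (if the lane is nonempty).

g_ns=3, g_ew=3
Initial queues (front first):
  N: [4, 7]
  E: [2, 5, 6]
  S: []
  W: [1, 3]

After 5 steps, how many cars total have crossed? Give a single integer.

Answer: 6

Derivation:
Step 1 [NS]: N:car4-GO,E:wait,S:empty,W:wait | queues: N=1 E=3 S=0 W=2
Step 2 [NS]: N:car7-GO,E:wait,S:empty,W:wait | queues: N=0 E=3 S=0 W=2
Step 3 [NS]: N:empty,E:wait,S:empty,W:wait | queues: N=0 E=3 S=0 W=2
Step 4 [EW]: N:wait,E:car2-GO,S:wait,W:car1-GO | queues: N=0 E=2 S=0 W=1
Step 5 [EW]: N:wait,E:car5-GO,S:wait,W:car3-GO | queues: N=0 E=1 S=0 W=0
Cars crossed by step 5: 6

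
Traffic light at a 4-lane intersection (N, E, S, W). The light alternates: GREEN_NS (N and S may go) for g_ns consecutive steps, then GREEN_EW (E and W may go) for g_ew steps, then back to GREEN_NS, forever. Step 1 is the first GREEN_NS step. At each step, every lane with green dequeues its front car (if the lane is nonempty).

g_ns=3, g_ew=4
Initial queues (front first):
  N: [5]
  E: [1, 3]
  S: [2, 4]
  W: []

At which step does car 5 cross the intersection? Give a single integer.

Step 1 [NS]: N:car5-GO,E:wait,S:car2-GO,W:wait | queues: N=0 E=2 S=1 W=0
Step 2 [NS]: N:empty,E:wait,S:car4-GO,W:wait | queues: N=0 E=2 S=0 W=0
Step 3 [NS]: N:empty,E:wait,S:empty,W:wait | queues: N=0 E=2 S=0 W=0
Step 4 [EW]: N:wait,E:car1-GO,S:wait,W:empty | queues: N=0 E=1 S=0 W=0
Step 5 [EW]: N:wait,E:car3-GO,S:wait,W:empty | queues: N=0 E=0 S=0 W=0
Car 5 crosses at step 1

1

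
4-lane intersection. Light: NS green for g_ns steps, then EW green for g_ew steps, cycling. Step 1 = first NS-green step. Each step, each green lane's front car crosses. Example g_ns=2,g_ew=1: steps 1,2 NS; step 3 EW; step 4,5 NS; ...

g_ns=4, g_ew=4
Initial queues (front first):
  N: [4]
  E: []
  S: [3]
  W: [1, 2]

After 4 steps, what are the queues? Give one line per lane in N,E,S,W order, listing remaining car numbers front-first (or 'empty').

Step 1 [NS]: N:car4-GO,E:wait,S:car3-GO,W:wait | queues: N=0 E=0 S=0 W=2
Step 2 [NS]: N:empty,E:wait,S:empty,W:wait | queues: N=0 E=0 S=0 W=2
Step 3 [NS]: N:empty,E:wait,S:empty,W:wait | queues: N=0 E=0 S=0 W=2
Step 4 [NS]: N:empty,E:wait,S:empty,W:wait | queues: N=0 E=0 S=0 W=2

N: empty
E: empty
S: empty
W: 1 2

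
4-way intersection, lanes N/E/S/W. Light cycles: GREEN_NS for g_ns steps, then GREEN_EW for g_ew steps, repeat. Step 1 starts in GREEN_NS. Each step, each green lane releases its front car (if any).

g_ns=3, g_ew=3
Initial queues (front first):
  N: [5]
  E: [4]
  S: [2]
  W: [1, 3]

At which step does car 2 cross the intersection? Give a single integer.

Step 1 [NS]: N:car5-GO,E:wait,S:car2-GO,W:wait | queues: N=0 E=1 S=0 W=2
Step 2 [NS]: N:empty,E:wait,S:empty,W:wait | queues: N=0 E=1 S=0 W=2
Step 3 [NS]: N:empty,E:wait,S:empty,W:wait | queues: N=0 E=1 S=0 W=2
Step 4 [EW]: N:wait,E:car4-GO,S:wait,W:car1-GO | queues: N=0 E=0 S=0 W=1
Step 5 [EW]: N:wait,E:empty,S:wait,W:car3-GO | queues: N=0 E=0 S=0 W=0
Car 2 crosses at step 1

1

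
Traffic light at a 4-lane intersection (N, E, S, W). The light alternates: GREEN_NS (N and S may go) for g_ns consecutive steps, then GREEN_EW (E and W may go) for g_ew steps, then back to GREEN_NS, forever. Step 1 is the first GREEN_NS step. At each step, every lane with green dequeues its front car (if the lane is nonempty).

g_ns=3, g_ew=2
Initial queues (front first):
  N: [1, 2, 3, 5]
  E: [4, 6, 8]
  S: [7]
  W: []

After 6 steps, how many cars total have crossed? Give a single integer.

Answer: 7

Derivation:
Step 1 [NS]: N:car1-GO,E:wait,S:car7-GO,W:wait | queues: N=3 E=3 S=0 W=0
Step 2 [NS]: N:car2-GO,E:wait,S:empty,W:wait | queues: N=2 E=3 S=0 W=0
Step 3 [NS]: N:car3-GO,E:wait,S:empty,W:wait | queues: N=1 E=3 S=0 W=0
Step 4 [EW]: N:wait,E:car4-GO,S:wait,W:empty | queues: N=1 E=2 S=0 W=0
Step 5 [EW]: N:wait,E:car6-GO,S:wait,W:empty | queues: N=1 E=1 S=0 W=0
Step 6 [NS]: N:car5-GO,E:wait,S:empty,W:wait | queues: N=0 E=1 S=0 W=0
Cars crossed by step 6: 7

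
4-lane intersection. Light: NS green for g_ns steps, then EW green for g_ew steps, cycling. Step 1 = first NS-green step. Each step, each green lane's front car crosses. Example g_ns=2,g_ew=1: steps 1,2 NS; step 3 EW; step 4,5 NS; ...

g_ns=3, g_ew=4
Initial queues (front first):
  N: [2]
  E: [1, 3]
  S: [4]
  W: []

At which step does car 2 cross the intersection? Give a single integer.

Step 1 [NS]: N:car2-GO,E:wait,S:car4-GO,W:wait | queues: N=0 E=2 S=0 W=0
Step 2 [NS]: N:empty,E:wait,S:empty,W:wait | queues: N=0 E=2 S=0 W=0
Step 3 [NS]: N:empty,E:wait,S:empty,W:wait | queues: N=0 E=2 S=0 W=0
Step 4 [EW]: N:wait,E:car1-GO,S:wait,W:empty | queues: N=0 E=1 S=0 W=0
Step 5 [EW]: N:wait,E:car3-GO,S:wait,W:empty | queues: N=0 E=0 S=0 W=0
Car 2 crosses at step 1

1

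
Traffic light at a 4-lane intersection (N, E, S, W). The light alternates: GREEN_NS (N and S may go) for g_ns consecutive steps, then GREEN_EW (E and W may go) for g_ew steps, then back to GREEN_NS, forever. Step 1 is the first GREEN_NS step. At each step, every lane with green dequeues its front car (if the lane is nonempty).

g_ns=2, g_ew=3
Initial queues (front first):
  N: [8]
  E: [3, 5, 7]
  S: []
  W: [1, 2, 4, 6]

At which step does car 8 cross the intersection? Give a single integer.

Step 1 [NS]: N:car8-GO,E:wait,S:empty,W:wait | queues: N=0 E=3 S=0 W=4
Step 2 [NS]: N:empty,E:wait,S:empty,W:wait | queues: N=0 E=3 S=0 W=4
Step 3 [EW]: N:wait,E:car3-GO,S:wait,W:car1-GO | queues: N=0 E=2 S=0 W=3
Step 4 [EW]: N:wait,E:car5-GO,S:wait,W:car2-GO | queues: N=0 E=1 S=0 W=2
Step 5 [EW]: N:wait,E:car7-GO,S:wait,W:car4-GO | queues: N=0 E=0 S=0 W=1
Step 6 [NS]: N:empty,E:wait,S:empty,W:wait | queues: N=0 E=0 S=0 W=1
Step 7 [NS]: N:empty,E:wait,S:empty,W:wait | queues: N=0 E=0 S=0 W=1
Step 8 [EW]: N:wait,E:empty,S:wait,W:car6-GO | queues: N=0 E=0 S=0 W=0
Car 8 crosses at step 1

1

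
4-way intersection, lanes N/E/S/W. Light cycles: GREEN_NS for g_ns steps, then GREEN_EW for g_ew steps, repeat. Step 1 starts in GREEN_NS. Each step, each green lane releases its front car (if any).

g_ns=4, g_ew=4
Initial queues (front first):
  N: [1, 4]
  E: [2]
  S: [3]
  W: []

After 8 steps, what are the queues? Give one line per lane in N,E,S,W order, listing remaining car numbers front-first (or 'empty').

Step 1 [NS]: N:car1-GO,E:wait,S:car3-GO,W:wait | queues: N=1 E=1 S=0 W=0
Step 2 [NS]: N:car4-GO,E:wait,S:empty,W:wait | queues: N=0 E=1 S=0 W=0
Step 3 [NS]: N:empty,E:wait,S:empty,W:wait | queues: N=0 E=1 S=0 W=0
Step 4 [NS]: N:empty,E:wait,S:empty,W:wait | queues: N=0 E=1 S=0 W=0
Step 5 [EW]: N:wait,E:car2-GO,S:wait,W:empty | queues: N=0 E=0 S=0 W=0

N: empty
E: empty
S: empty
W: empty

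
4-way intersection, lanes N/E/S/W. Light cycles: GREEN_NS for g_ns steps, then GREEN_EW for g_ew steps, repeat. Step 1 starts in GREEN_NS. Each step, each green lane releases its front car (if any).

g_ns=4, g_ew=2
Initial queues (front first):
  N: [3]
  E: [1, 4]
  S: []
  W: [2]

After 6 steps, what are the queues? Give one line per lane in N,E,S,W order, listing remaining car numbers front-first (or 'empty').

Step 1 [NS]: N:car3-GO,E:wait,S:empty,W:wait | queues: N=0 E=2 S=0 W=1
Step 2 [NS]: N:empty,E:wait,S:empty,W:wait | queues: N=0 E=2 S=0 W=1
Step 3 [NS]: N:empty,E:wait,S:empty,W:wait | queues: N=0 E=2 S=0 W=1
Step 4 [NS]: N:empty,E:wait,S:empty,W:wait | queues: N=0 E=2 S=0 W=1
Step 5 [EW]: N:wait,E:car1-GO,S:wait,W:car2-GO | queues: N=0 E=1 S=0 W=0
Step 6 [EW]: N:wait,E:car4-GO,S:wait,W:empty | queues: N=0 E=0 S=0 W=0

N: empty
E: empty
S: empty
W: empty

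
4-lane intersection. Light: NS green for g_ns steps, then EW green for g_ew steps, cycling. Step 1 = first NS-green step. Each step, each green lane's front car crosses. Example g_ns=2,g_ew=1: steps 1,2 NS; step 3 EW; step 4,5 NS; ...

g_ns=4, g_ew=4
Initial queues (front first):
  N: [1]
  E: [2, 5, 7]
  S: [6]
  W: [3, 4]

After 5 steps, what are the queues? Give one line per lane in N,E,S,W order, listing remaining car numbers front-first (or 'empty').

Step 1 [NS]: N:car1-GO,E:wait,S:car6-GO,W:wait | queues: N=0 E=3 S=0 W=2
Step 2 [NS]: N:empty,E:wait,S:empty,W:wait | queues: N=0 E=3 S=0 W=2
Step 3 [NS]: N:empty,E:wait,S:empty,W:wait | queues: N=0 E=3 S=0 W=2
Step 4 [NS]: N:empty,E:wait,S:empty,W:wait | queues: N=0 E=3 S=0 W=2
Step 5 [EW]: N:wait,E:car2-GO,S:wait,W:car3-GO | queues: N=0 E=2 S=0 W=1

N: empty
E: 5 7
S: empty
W: 4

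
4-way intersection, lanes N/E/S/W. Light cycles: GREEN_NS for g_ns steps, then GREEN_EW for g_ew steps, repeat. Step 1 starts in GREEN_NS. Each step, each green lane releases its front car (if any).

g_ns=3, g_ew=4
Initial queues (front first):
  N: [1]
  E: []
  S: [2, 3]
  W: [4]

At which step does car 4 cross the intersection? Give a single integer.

Step 1 [NS]: N:car1-GO,E:wait,S:car2-GO,W:wait | queues: N=0 E=0 S=1 W=1
Step 2 [NS]: N:empty,E:wait,S:car3-GO,W:wait | queues: N=0 E=0 S=0 W=1
Step 3 [NS]: N:empty,E:wait,S:empty,W:wait | queues: N=0 E=0 S=0 W=1
Step 4 [EW]: N:wait,E:empty,S:wait,W:car4-GO | queues: N=0 E=0 S=0 W=0
Car 4 crosses at step 4

4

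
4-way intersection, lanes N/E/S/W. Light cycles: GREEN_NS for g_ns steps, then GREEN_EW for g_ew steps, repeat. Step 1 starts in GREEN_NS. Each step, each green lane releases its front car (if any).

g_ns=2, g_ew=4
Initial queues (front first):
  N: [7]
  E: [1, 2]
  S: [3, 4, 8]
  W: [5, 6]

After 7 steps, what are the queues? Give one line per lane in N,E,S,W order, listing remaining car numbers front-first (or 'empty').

Step 1 [NS]: N:car7-GO,E:wait,S:car3-GO,W:wait | queues: N=0 E=2 S=2 W=2
Step 2 [NS]: N:empty,E:wait,S:car4-GO,W:wait | queues: N=0 E=2 S=1 W=2
Step 3 [EW]: N:wait,E:car1-GO,S:wait,W:car5-GO | queues: N=0 E=1 S=1 W=1
Step 4 [EW]: N:wait,E:car2-GO,S:wait,W:car6-GO | queues: N=0 E=0 S=1 W=0
Step 5 [EW]: N:wait,E:empty,S:wait,W:empty | queues: N=0 E=0 S=1 W=0
Step 6 [EW]: N:wait,E:empty,S:wait,W:empty | queues: N=0 E=0 S=1 W=0
Step 7 [NS]: N:empty,E:wait,S:car8-GO,W:wait | queues: N=0 E=0 S=0 W=0

N: empty
E: empty
S: empty
W: empty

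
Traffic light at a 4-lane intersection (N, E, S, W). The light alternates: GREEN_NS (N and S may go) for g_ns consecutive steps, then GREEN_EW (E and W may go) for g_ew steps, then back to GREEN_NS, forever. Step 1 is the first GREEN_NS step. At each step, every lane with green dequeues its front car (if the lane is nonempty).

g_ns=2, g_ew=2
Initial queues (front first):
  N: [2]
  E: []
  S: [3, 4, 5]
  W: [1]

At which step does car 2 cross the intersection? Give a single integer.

Step 1 [NS]: N:car2-GO,E:wait,S:car3-GO,W:wait | queues: N=0 E=0 S=2 W=1
Step 2 [NS]: N:empty,E:wait,S:car4-GO,W:wait | queues: N=0 E=0 S=1 W=1
Step 3 [EW]: N:wait,E:empty,S:wait,W:car1-GO | queues: N=0 E=0 S=1 W=0
Step 4 [EW]: N:wait,E:empty,S:wait,W:empty | queues: N=0 E=0 S=1 W=0
Step 5 [NS]: N:empty,E:wait,S:car5-GO,W:wait | queues: N=0 E=0 S=0 W=0
Car 2 crosses at step 1

1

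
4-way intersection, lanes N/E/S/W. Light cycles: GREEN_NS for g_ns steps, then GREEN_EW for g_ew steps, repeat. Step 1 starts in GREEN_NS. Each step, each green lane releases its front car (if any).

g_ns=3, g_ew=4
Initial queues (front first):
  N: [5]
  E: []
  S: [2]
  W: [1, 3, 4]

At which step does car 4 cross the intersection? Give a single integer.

Step 1 [NS]: N:car5-GO,E:wait,S:car2-GO,W:wait | queues: N=0 E=0 S=0 W=3
Step 2 [NS]: N:empty,E:wait,S:empty,W:wait | queues: N=0 E=0 S=0 W=3
Step 3 [NS]: N:empty,E:wait,S:empty,W:wait | queues: N=0 E=0 S=0 W=3
Step 4 [EW]: N:wait,E:empty,S:wait,W:car1-GO | queues: N=0 E=0 S=0 W=2
Step 5 [EW]: N:wait,E:empty,S:wait,W:car3-GO | queues: N=0 E=0 S=0 W=1
Step 6 [EW]: N:wait,E:empty,S:wait,W:car4-GO | queues: N=0 E=0 S=0 W=0
Car 4 crosses at step 6

6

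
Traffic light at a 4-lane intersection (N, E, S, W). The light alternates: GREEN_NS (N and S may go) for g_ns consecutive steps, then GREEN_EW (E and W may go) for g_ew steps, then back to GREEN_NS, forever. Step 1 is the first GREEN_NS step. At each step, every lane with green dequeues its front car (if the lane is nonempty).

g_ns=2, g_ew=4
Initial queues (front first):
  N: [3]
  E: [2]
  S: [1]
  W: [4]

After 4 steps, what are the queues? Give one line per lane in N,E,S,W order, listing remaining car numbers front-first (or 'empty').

Step 1 [NS]: N:car3-GO,E:wait,S:car1-GO,W:wait | queues: N=0 E=1 S=0 W=1
Step 2 [NS]: N:empty,E:wait,S:empty,W:wait | queues: N=0 E=1 S=0 W=1
Step 3 [EW]: N:wait,E:car2-GO,S:wait,W:car4-GO | queues: N=0 E=0 S=0 W=0

N: empty
E: empty
S: empty
W: empty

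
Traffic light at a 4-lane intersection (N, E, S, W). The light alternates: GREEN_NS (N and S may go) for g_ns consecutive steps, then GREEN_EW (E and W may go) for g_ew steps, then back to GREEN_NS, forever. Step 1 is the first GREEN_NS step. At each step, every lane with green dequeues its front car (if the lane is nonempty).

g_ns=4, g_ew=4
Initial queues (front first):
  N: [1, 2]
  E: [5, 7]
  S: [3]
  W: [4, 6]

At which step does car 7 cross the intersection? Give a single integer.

Step 1 [NS]: N:car1-GO,E:wait,S:car3-GO,W:wait | queues: N=1 E=2 S=0 W=2
Step 2 [NS]: N:car2-GO,E:wait,S:empty,W:wait | queues: N=0 E=2 S=0 W=2
Step 3 [NS]: N:empty,E:wait,S:empty,W:wait | queues: N=0 E=2 S=0 W=2
Step 4 [NS]: N:empty,E:wait,S:empty,W:wait | queues: N=0 E=2 S=0 W=2
Step 5 [EW]: N:wait,E:car5-GO,S:wait,W:car4-GO | queues: N=0 E=1 S=0 W=1
Step 6 [EW]: N:wait,E:car7-GO,S:wait,W:car6-GO | queues: N=0 E=0 S=0 W=0
Car 7 crosses at step 6

6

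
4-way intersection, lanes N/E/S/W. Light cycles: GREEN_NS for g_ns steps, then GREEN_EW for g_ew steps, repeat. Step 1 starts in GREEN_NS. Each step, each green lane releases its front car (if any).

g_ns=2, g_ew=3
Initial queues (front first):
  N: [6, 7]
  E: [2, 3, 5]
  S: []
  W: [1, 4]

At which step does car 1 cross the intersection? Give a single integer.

Step 1 [NS]: N:car6-GO,E:wait,S:empty,W:wait | queues: N=1 E=3 S=0 W=2
Step 2 [NS]: N:car7-GO,E:wait,S:empty,W:wait | queues: N=0 E=3 S=0 W=2
Step 3 [EW]: N:wait,E:car2-GO,S:wait,W:car1-GO | queues: N=0 E=2 S=0 W=1
Step 4 [EW]: N:wait,E:car3-GO,S:wait,W:car4-GO | queues: N=0 E=1 S=0 W=0
Step 5 [EW]: N:wait,E:car5-GO,S:wait,W:empty | queues: N=0 E=0 S=0 W=0
Car 1 crosses at step 3

3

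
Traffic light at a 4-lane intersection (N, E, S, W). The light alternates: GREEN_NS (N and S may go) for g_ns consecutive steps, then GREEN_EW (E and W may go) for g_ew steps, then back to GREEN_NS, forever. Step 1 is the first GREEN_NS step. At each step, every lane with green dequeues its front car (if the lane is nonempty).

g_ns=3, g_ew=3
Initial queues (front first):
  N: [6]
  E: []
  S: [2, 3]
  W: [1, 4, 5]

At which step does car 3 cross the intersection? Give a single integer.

Step 1 [NS]: N:car6-GO,E:wait,S:car2-GO,W:wait | queues: N=0 E=0 S=1 W=3
Step 2 [NS]: N:empty,E:wait,S:car3-GO,W:wait | queues: N=0 E=0 S=0 W=3
Step 3 [NS]: N:empty,E:wait,S:empty,W:wait | queues: N=0 E=0 S=0 W=3
Step 4 [EW]: N:wait,E:empty,S:wait,W:car1-GO | queues: N=0 E=0 S=0 W=2
Step 5 [EW]: N:wait,E:empty,S:wait,W:car4-GO | queues: N=0 E=0 S=0 W=1
Step 6 [EW]: N:wait,E:empty,S:wait,W:car5-GO | queues: N=0 E=0 S=0 W=0
Car 3 crosses at step 2

2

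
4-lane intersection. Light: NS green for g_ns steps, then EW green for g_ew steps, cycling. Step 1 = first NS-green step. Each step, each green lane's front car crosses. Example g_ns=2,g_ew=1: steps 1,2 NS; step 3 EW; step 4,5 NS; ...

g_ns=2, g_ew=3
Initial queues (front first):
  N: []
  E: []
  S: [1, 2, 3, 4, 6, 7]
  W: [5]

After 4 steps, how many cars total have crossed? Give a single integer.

Step 1 [NS]: N:empty,E:wait,S:car1-GO,W:wait | queues: N=0 E=0 S=5 W=1
Step 2 [NS]: N:empty,E:wait,S:car2-GO,W:wait | queues: N=0 E=0 S=4 W=1
Step 3 [EW]: N:wait,E:empty,S:wait,W:car5-GO | queues: N=0 E=0 S=4 W=0
Step 4 [EW]: N:wait,E:empty,S:wait,W:empty | queues: N=0 E=0 S=4 W=0
Cars crossed by step 4: 3

Answer: 3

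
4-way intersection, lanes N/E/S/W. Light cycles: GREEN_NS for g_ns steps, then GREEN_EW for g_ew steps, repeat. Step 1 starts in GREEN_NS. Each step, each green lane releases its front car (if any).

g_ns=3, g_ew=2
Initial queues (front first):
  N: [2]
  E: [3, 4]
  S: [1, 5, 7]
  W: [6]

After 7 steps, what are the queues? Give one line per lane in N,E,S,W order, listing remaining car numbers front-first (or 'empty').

Step 1 [NS]: N:car2-GO,E:wait,S:car1-GO,W:wait | queues: N=0 E=2 S=2 W=1
Step 2 [NS]: N:empty,E:wait,S:car5-GO,W:wait | queues: N=0 E=2 S=1 W=1
Step 3 [NS]: N:empty,E:wait,S:car7-GO,W:wait | queues: N=0 E=2 S=0 W=1
Step 4 [EW]: N:wait,E:car3-GO,S:wait,W:car6-GO | queues: N=0 E=1 S=0 W=0
Step 5 [EW]: N:wait,E:car4-GO,S:wait,W:empty | queues: N=0 E=0 S=0 W=0

N: empty
E: empty
S: empty
W: empty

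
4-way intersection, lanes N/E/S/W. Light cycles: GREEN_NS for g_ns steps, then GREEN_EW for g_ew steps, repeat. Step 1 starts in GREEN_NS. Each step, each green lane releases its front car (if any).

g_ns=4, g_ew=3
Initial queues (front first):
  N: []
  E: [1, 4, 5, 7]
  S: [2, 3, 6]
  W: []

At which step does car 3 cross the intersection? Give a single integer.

Step 1 [NS]: N:empty,E:wait,S:car2-GO,W:wait | queues: N=0 E=4 S=2 W=0
Step 2 [NS]: N:empty,E:wait,S:car3-GO,W:wait | queues: N=0 E=4 S=1 W=0
Step 3 [NS]: N:empty,E:wait,S:car6-GO,W:wait | queues: N=0 E=4 S=0 W=0
Step 4 [NS]: N:empty,E:wait,S:empty,W:wait | queues: N=0 E=4 S=0 W=0
Step 5 [EW]: N:wait,E:car1-GO,S:wait,W:empty | queues: N=0 E=3 S=0 W=0
Step 6 [EW]: N:wait,E:car4-GO,S:wait,W:empty | queues: N=0 E=2 S=0 W=0
Step 7 [EW]: N:wait,E:car5-GO,S:wait,W:empty | queues: N=0 E=1 S=0 W=0
Step 8 [NS]: N:empty,E:wait,S:empty,W:wait | queues: N=0 E=1 S=0 W=0
Step 9 [NS]: N:empty,E:wait,S:empty,W:wait | queues: N=0 E=1 S=0 W=0
Step 10 [NS]: N:empty,E:wait,S:empty,W:wait | queues: N=0 E=1 S=0 W=0
Step 11 [NS]: N:empty,E:wait,S:empty,W:wait | queues: N=0 E=1 S=0 W=0
Step 12 [EW]: N:wait,E:car7-GO,S:wait,W:empty | queues: N=0 E=0 S=0 W=0
Car 3 crosses at step 2

2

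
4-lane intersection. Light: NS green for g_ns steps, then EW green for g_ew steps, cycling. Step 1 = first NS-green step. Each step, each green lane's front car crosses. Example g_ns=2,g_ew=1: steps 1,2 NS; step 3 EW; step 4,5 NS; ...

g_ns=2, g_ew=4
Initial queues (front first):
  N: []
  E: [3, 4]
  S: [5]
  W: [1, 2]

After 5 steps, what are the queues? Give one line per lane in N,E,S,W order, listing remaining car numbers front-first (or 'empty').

Step 1 [NS]: N:empty,E:wait,S:car5-GO,W:wait | queues: N=0 E=2 S=0 W=2
Step 2 [NS]: N:empty,E:wait,S:empty,W:wait | queues: N=0 E=2 S=0 W=2
Step 3 [EW]: N:wait,E:car3-GO,S:wait,W:car1-GO | queues: N=0 E=1 S=0 W=1
Step 4 [EW]: N:wait,E:car4-GO,S:wait,W:car2-GO | queues: N=0 E=0 S=0 W=0

N: empty
E: empty
S: empty
W: empty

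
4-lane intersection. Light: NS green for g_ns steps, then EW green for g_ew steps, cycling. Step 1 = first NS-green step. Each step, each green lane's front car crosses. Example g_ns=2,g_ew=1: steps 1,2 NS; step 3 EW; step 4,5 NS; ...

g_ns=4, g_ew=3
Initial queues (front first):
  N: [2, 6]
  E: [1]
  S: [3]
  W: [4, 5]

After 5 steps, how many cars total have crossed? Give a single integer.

Step 1 [NS]: N:car2-GO,E:wait,S:car3-GO,W:wait | queues: N=1 E=1 S=0 W=2
Step 2 [NS]: N:car6-GO,E:wait,S:empty,W:wait | queues: N=0 E=1 S=0 W=2
Step 3 [NS]: N:empty,E:wait,S:empty,W:wait | queues: N=0 E=1 S=0 W=2
Step 4 [NS]: N:empty,E:wait,S:empty,W:wait | queues: N=0 E=1 S=0 W=2
Step 5 [EW]: N:wait,E:car1-GO,S:wait,W:car4-GO | queues: N=0 E=0 S=0 W=1
Cars crossed by step 5: 5

Answer: 5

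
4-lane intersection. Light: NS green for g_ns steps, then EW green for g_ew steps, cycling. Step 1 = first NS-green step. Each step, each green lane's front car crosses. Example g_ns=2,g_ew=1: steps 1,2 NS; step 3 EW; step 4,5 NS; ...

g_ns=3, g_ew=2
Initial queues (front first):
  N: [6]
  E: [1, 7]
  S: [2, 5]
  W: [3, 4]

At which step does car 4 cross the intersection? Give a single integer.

Step 1 [NS]: N:car6-GO,E:wait,S:car2-GO,W:wait | queues: N=0 E=2 S=1 W=2
Step 2 [NS]: N:empty,E:wait,S:car5-GO,W:wait | queues: N=0 E=2 S=0 W=2
Step 3 [NS]: N:empty,E:wait,S:empty,W:wait | queues: N=0 E=2 S=0 W=2
Step 4 [EW]: N:wait,E:car1-GO,S:wait,W:car3-GO | queues: N=0 E=1 S=0 W=1
Step 5 [EW]: N:wait,E:car7-GO,S:wait,W:car4-GO | queues: N=0 E=0 S=0 W=0
Car 4 crosses at step 5

5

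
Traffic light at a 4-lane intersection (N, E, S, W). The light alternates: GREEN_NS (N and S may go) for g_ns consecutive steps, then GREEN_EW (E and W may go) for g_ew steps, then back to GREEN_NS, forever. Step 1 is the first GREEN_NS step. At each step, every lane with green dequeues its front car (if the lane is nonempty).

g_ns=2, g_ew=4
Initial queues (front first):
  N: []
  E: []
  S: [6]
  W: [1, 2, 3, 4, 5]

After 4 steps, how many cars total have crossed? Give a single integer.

Answer: 3

Derivation:
Step 1 [NS]: N:empty,E:wait,S:car6-GO,W:wait | queues: N=0 E=0 S=0 W=5
Step 2 [NS]: N:empty,E:wait,S:empty,W:wait | queues: N=0 E=0 S=0 W=5
Step 3 [EW]: N:wait,E:empty,S:wait,W:car1-GO | queues: N=0 E=0 S=0 W=4
Step 4 [EW]: N:wait,E:empty,S:wait,W:car2-GO | queues: N=0 E=0 S=0 W=3
Cars crossed by step 4: 3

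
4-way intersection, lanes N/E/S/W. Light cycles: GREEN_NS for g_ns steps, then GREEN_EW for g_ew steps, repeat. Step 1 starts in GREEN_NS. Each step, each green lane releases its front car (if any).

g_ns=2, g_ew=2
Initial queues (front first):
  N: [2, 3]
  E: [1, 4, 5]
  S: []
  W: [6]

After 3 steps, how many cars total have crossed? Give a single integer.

Step 1 [NS]: N:car2-GO,E:wait,S:empty,W:wait | queues: N=1 E=3 S=0 W=1
Step 2 [NS]: N:car3-GO,E:wait,S:empty,W:wait | queues: N=0 E=3 S=0 W=1
Step 3 [EW]: N:wait,E:car1-GO,S:wait,W:car6-GO | queues: N=0 E=2 S=0 W=0
Cars crossed by step 3: 4

Answer: 4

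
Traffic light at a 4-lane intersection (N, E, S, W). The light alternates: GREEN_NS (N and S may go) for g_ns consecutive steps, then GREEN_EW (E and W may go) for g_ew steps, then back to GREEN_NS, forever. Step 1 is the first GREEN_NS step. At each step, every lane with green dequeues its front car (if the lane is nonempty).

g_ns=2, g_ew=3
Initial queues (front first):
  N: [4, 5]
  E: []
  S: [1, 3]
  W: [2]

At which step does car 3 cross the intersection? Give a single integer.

Step 1 [NS]: N:car4-GO,E:wait,S:car1-GO,W:wait | queues: N=1 E=0 S=1 W=1
Step 2 [NS]: N:car5-GO,E:wait,S:car3-GO,W:wait | queues: N=0 E=0 S=0 W=1
Step 3 [EW]: N:wait,E:empty,S:wait,W:car2-GO | queues: N=0 E=0 S=0 W=0
Car 3 crosses at step 2

2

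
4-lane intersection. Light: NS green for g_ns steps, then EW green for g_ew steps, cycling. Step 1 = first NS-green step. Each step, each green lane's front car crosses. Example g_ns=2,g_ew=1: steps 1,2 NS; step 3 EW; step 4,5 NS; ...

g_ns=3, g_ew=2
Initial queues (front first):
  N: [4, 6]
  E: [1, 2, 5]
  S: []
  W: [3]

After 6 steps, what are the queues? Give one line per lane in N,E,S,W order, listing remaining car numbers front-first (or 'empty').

Step 1 [NS]: N:car4-GO,E:wait,S:empty,W:wait | queues: N=1 E=3 S=0 W=1
Step 2 [NS]: N:car6-GO,E:wait,S:empty,W:wait | queues: N=0 E=3 S=0 W=1
Step 3 [NS]: N:empty,E:wait,S:empty,W:wait | queues: N=0 E=3 S=0 W=1
Step 4 [EW]: N:wait,E:car1-GO,S:wait,W:car3-GO | queues: N=0 E=2 S=0 W=0
Step 5 [EW]: N:wait,E:car2-GO,S:wait,W:empty | queues: N=0 E=1 S=0 W=0
Step 6 [NS]: N:empty,E:wait,S:empty,W:wait | queues: N=0 E=1 S=0 W=0

N: empty
E: 5
S: empty
W: empty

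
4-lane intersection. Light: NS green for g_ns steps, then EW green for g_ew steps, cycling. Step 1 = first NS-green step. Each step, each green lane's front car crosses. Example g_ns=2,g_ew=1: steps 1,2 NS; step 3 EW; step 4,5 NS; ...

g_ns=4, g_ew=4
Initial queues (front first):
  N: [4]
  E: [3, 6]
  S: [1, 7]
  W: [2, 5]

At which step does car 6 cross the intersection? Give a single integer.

Step 1 [NS]: N:car4-GO,E:wait,S:car1-GO,W:wait | queues: N=0 E=2 S=1 W=2
Step 2 [NS]: N:empty,E:wait,S:car7-GO,W:wait | queues: N=0 E=2 S=0 W=2
Step 3 [NS]: N:empty,E:wait,S:empty,W:wait | queues: N=0 E=2 S=0 W=2
Step 4 [NS]: N:empty,E:wait,S:empty,W:wait | queues: N=0 E=2 S=0 W=2
Step 5 [EW]: N:wait,E:car3-GO,S:wait,W:car2-GO | queues: N=0 E=1 S=0 W=1
Step 6 [EW]: N:wait,E:car6-GO,S:wait,W:car5-GO | queues: N=0 E=0 S=0 W=0
Car 6 crosses at step 6

6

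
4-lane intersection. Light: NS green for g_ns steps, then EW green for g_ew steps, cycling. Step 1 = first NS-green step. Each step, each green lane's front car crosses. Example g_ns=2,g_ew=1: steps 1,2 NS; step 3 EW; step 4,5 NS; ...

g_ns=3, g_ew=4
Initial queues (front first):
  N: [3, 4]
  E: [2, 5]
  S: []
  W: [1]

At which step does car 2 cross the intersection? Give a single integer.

Step 1 [NS]: N:car3-GO,E:wait,S:empty,W:wait | queues: N=1 E=2 S=0 W=1
Step 2 [NS]: N:car4-GO,E:wait,S:empty,W:wait | queues: N=0 E=2 S=0 W=1
Step 3 [NS]: N:empty,E:wait,S:empty,W:wait | queues: N=0 E=2 S=0 W=1
Step 4 [EW]: N:wait,E:car2-GO,S:wait,W:car1-GO | queues: N=0 E=1 S=0 W=0
Step 5 [EW]: N:wait,E:car5-GO,S:wait,W:empty | queues: N=0 E=0 S=0 W=0
Car 2 crosses at step 4

4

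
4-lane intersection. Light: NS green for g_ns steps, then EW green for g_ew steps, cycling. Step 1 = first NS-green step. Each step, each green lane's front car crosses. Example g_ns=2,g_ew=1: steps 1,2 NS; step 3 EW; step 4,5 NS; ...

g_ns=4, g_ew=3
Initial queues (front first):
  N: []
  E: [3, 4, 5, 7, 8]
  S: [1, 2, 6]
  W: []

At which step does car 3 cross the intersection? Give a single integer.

Step 1 [NS]: N:empty,E:wait,S:car1-GO,W:wait | queues: N=0 E=5 S=2 W=0
Step 2 [NS]: N:empty,E:wait,S:car2-GO,W:wait | queues: N=0 E=5 S=1 W=0
Step 3 [NS]: N:empty,E:wait,S:car6-GO,W:wait | queues: N=0 E=5 S=0 W=0
Step 4 [NS]: N:empty,E:wait,S:empty,W:wait | queues: N=0 E=5 S=0 W=0
Step 5 [EW]: N:wait,E:car3-GO,S:wait,W:empty | queues: N=0 E=4 S=0 W=0
Step 6 [EW]: N:wait,E:car4-GO,S:wait,W:empty | queues: N=0 E=3 S=0 W=0
Step 7 [EW]: N:wait,E:car5-GO,S:wait,W:empty | queues: N=0 E=2 S=0 W=0
Step 8 [NS]: N:empty,E:wait,S:empty,W:wait | queues: N=0 E=2 S=0 W=0
Step 9 [NS]: N:empty,E:wait,S:empty,W:wait | queues: N=0 E=2 S=0 W=0
Step 10 [NS]: N:empty,E:wait,S:empty,W:wait | queues: N=0 E=2 S=0 W=0
Step 11 [NS]: N:empty,E:wait,S:empty,W:wait | queues: N=0 E=2 S=0 W=0
Step 12 [EW]: N:wait,E:car7-GO,S:wait,W:empty | queues: N=0 E=1 S=0 W=0
Step 13 [EW]: N:wait,E:car8-GO,S:wait,W:empty | queues: N=0 E=0 S=0 W=0
Car 3 crosses at step 5

5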